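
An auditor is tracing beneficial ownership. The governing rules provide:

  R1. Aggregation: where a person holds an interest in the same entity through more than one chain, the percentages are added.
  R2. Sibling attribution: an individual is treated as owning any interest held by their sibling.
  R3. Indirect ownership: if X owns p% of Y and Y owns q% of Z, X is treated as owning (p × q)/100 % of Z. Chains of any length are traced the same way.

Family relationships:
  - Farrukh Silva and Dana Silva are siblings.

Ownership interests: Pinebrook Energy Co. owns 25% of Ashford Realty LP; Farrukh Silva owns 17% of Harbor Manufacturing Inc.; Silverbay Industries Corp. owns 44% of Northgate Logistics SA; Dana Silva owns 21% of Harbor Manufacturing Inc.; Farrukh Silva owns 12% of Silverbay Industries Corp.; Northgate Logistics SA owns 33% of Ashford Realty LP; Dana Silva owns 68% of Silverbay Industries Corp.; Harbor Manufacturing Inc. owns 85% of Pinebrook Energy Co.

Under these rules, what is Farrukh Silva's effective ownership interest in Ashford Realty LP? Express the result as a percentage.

19.691%

By sibling attribution (R2), Farrukh Silva is treated as also owning Dana Silva's interest in Silverbay Industries Corp, giving 12% + 68% = 80%.
By sibling attribution (R2), Farrukh Silva is treated as also owning Dana Silva's interest in Harbor Manufacturing Inc, giving 17% + 21% = 38%.
Chain via Silverbay Industries Corp. → Northgate Logistics SA (R3): 80% × 44% × 33% = 11.616% of Ashford Realty LP.
Chain via Harbor Manufacturing Inc. → Pinebrook Energy Co. (R3): 38% × 85% × 25% = 8.075% of Ashford Realty LP.
Aggregating (R1): 11.616% + 8.075% = 19.691%.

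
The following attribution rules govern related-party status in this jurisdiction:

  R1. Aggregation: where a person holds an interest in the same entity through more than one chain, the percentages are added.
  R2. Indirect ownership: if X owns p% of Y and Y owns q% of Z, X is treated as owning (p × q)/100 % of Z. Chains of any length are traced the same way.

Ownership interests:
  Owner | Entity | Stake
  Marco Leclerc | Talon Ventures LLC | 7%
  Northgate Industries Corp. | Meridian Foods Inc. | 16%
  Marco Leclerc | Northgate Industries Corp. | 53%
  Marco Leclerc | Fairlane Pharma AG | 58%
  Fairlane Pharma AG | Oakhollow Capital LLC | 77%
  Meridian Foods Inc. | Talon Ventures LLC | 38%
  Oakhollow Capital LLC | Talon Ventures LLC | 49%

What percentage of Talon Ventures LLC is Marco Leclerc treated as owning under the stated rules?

32.1058%

Chain via Fairlane Pharma AG → Oakhollow Capital LLC (R2): 58% × 77% × 49% = 21.8834% of Talon Ventures LLC.
Chain via Northgate Industries Corp. → Meridian Foods Inc. (R2): 53% × 16% × 38% = 3.2224% of Talon Ventures LLC.
Direct interest in Talon Ventures LLC: 7%.
Aggregating (R1): 21.8834% + 3.2224% + 7% = 32.1058%.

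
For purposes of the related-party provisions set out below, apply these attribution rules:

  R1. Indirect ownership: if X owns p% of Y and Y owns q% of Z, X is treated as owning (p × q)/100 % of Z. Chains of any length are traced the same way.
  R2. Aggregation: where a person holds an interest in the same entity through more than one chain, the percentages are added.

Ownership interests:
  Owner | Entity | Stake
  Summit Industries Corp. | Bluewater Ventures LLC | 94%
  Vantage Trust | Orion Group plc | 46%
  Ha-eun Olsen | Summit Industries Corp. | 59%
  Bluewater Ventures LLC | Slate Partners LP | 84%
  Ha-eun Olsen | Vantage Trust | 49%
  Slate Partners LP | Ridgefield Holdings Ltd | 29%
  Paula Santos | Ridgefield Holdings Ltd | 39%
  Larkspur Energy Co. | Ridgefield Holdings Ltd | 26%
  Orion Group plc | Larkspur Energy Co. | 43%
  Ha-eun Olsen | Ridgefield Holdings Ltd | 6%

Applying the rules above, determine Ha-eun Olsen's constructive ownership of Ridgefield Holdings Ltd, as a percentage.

22.030028%

Chain via Summit Industries Corp. → Bluewater Ventures LLC → Slate Partners LP (R1): 59% × 94% × 84% × 29% = 13.510056% of Ridgefield Holdings Ltd.
Chain via Vantage Trust → Orion Group plc → Larkspur Energy Co. (R1): 49% × 46% × 43% × 26% = 2.519972% of Ridgefield Holdings Ltd.
Direct interest in Ridgefield Holdings Ltd: 6%.
Aggregating (R2): 13.510056% + 2.519972% + 6% = 22.030028%.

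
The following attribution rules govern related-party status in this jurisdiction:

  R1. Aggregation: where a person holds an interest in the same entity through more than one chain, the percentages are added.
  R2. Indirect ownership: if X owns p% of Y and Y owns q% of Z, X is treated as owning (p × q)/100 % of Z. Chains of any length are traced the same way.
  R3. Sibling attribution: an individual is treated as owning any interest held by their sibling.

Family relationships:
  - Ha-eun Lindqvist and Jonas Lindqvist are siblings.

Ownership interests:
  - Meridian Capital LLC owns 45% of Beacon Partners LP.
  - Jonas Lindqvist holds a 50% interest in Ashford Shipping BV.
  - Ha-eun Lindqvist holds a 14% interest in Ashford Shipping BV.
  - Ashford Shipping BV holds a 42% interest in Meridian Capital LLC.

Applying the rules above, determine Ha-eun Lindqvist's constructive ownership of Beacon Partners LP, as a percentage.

By sibling attribution (R3), Ha-eun Lindqvist is treated as also owning Jonas Lindqvist's interest in Ashford Shipping BV, giving 14% + 50% = 64%.
Chain via Ashford Shipping BV → Meridian Capital LLC (R2): 64% × 42% × 45% = 12.096% of Beacon Partners LP.

12.096%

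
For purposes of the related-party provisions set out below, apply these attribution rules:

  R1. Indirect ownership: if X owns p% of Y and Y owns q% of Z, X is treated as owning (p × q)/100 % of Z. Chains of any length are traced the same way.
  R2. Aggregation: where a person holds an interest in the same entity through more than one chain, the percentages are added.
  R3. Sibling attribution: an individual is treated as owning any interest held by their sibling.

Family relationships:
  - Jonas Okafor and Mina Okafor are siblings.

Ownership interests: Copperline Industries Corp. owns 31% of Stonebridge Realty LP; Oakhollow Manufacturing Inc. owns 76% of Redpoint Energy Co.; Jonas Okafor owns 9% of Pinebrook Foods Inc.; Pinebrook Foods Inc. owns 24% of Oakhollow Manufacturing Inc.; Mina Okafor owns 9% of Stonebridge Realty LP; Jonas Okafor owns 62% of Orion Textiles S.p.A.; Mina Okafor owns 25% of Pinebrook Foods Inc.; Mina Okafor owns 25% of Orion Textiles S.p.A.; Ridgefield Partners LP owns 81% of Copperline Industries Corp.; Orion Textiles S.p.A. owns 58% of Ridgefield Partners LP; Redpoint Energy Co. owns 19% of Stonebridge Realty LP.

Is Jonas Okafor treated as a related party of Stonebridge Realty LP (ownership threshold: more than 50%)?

By sibling attribution (R3), Jonas Okafor is treated as also owning Mina Okafor's interest in Orion Textiles S.p.A, giving 62% + 25% = 87%.
By sibling attribution (R3), Jonas Okafor is treated as also owning Mina Okafor's interest in Pinebrook Foods Inc, giving 9% + 25% = 34%.
By sibling attribution (R3), Jonas Okafor is treated as owning Mina Okafor's 9% interest in Stonebridge Realty LP.
Chain via Orion Textiles S.p.A. → Ridgefield Partners LP → Copperline Industries Corp. (R1): 87% × 58% × 81% × 31% = 12.670506% of Stonebridge Realty LP.
Chain via Pinebrook Foods Inc. → Oakhollow Manufacturing Inc. → Redpoint Energy Co. (R1): 34% × 24% × 76% × 19% = 1.178304% of Stonebridge Realty LP.
Direct interest in Stonebridge Realty LP: 9%.
Aggregating (R2): 12.670506% + 1.178304% + 9% = 22.84881%.
22.84881% does not exceed the 50% threshold, so Jonas is not a related party to Stonebridge Realty LP.

No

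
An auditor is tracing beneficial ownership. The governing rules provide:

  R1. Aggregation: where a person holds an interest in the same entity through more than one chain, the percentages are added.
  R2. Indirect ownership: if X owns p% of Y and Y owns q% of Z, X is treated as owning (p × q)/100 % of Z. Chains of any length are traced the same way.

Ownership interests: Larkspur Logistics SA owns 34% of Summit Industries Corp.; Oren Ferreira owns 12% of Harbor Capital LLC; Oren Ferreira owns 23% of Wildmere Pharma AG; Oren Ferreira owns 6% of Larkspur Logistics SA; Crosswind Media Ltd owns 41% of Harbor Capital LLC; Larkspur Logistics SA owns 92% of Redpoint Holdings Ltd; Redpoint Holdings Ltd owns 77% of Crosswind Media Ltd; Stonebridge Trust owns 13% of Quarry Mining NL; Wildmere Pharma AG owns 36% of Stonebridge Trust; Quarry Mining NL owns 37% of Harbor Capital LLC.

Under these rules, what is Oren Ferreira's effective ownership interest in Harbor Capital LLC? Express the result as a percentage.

Chain via Larkspur Logistics SA → Redpoint Holdings Ltd → Crosswind Media Ltd (R2): 6% × 92% × 77% × 41% = 1.742664% of Harbor Capital LLC.
Chain via Wildmere Pharma AG → Stonebridge Trust → Quarry Mining NL (R2): 23% × 36% × 13% × 37% = 0.398268% of Harbor Capital LLC.
Direct interest in Harbor Capital LLC: 12%.
Aggregating (R1): 1.742664% + 0.398268% + 12% = 14.140932%.

14.140932%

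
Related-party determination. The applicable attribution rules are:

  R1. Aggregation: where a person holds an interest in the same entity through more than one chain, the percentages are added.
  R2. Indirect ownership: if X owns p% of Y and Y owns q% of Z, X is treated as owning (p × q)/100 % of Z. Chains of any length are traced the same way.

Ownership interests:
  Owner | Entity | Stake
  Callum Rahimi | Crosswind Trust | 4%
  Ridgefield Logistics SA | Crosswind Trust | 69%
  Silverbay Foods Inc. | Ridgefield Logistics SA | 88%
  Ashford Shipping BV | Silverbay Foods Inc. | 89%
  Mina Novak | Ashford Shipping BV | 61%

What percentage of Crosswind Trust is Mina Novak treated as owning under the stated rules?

32.964888%

Chain via Ashford Shipping BV → Silverbay Foods Inc. → Ridgefield Logistics SA (R2): 61% × 89% × 88% × 69% = 32.964888% of Crosswind Trust.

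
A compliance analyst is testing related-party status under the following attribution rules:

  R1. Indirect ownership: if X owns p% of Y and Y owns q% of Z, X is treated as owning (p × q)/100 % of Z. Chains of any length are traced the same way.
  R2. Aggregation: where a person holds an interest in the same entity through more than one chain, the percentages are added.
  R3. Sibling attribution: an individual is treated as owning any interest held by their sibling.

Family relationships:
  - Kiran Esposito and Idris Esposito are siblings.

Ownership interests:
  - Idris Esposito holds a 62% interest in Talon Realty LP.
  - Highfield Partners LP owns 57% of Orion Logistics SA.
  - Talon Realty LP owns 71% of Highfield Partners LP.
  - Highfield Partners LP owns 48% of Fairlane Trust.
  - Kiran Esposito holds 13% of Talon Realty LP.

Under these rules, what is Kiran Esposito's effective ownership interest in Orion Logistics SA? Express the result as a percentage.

30.3525%

By sibling attribution (R3), Kiran Esposito is treated as also owning Idris Esposito's interest in Talon Realty LP, giving 13% + 62% = 75%.
Chain via Talon Realty LP → Highfield Partners LP (R1): 75% × 71% × 57% = 30.3525% of Orion Logistics SA.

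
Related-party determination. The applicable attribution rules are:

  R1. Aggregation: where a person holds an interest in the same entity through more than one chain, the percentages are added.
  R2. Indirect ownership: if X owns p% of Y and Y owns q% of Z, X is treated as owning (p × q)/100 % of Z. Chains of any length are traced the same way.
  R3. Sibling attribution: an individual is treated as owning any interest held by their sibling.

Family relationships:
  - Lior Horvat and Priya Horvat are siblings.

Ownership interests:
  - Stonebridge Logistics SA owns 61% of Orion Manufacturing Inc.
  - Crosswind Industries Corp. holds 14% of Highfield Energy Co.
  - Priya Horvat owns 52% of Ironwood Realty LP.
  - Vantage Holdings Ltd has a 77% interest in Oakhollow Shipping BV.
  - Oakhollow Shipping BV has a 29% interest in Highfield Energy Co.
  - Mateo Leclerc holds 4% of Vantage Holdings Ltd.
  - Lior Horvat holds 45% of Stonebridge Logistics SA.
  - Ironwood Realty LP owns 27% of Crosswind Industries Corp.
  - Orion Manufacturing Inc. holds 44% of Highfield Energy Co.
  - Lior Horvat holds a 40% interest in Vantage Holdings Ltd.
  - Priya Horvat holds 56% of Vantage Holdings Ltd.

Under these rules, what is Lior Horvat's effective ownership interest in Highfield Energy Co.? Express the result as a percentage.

35.4804%

By sibling attribution (R3), Lior Horvat is treated as also owning Priya Horvat's interest in Vantage Holdings Ltd, giving 40% + 56% = 96%.
By sibling attribution (R3), Lior Horvat is treated as owning Priya Horvat's 52% interest in Ironwood Realty LP.
Chain via Stonebridge Logistics SA → Orion Manufacturing Inc. (R2): 45% × 61% × 44% = 12.078% of Highfield Energy Co.
Chain via Vantage Holdings Ltd → Oakhollow Shipping BV (R2): 96% × 77% × 29% = 21.4368% of Highfield Energy Co.
Chain via Ironwood Realty LP → Crosswind Industries Corp. (R2): 52% × 27% × 14% = 1.9656% of Highfield Energy Co.
Aggregating (R1): 12.078% + 21.4368% + 1.9656% = 35.4804%.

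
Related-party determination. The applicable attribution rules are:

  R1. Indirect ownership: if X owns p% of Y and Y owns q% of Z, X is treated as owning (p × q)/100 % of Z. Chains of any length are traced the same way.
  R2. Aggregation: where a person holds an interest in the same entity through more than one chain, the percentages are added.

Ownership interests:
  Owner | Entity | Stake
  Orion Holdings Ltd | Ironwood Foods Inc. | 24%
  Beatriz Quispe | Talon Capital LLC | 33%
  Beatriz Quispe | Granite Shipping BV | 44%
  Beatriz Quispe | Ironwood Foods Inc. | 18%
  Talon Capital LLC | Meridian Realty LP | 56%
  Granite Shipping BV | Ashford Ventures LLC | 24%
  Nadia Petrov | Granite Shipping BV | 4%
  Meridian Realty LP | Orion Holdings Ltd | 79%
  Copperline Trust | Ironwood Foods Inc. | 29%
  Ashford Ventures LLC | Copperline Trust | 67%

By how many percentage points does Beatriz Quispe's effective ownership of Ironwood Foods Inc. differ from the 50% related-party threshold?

Chain via Granite Shipping BV → Ashford Ventures LLC → Copperline Trust (R1): 44% × 24% × 67% × 29% = 2.051808% of Ironwood Foods Inc.
Chain via Talon Capital LLC → Meridian Realty LP → Orion Holdings Ltd (R1): 33% × 56% × 79% × 24% = 3.503808% of Ironwood Foods Inc.
Direct interest in Ironwood Foods Inc: 18%.
Aggregating (R2): 2.051808% + 3.503808% + 18% = 23.555616%.
23.555616% falls short of the 50% threshold by 26.444384 percentage points.

26.444384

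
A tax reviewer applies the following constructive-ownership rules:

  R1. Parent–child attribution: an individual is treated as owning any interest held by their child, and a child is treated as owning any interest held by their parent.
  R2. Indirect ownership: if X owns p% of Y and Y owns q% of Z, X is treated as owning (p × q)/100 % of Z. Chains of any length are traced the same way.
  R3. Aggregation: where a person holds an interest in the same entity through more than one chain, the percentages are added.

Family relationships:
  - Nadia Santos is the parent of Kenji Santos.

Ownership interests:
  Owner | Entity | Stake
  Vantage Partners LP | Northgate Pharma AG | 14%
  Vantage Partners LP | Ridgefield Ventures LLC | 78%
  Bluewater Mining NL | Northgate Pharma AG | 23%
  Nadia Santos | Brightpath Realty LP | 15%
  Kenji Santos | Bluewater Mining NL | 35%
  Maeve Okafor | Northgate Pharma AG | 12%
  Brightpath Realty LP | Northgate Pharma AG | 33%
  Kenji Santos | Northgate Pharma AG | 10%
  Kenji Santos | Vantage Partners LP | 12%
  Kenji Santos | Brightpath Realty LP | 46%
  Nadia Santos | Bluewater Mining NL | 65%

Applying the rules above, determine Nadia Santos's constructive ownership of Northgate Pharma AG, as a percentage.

By parent–child attribution (R1), Nadia Santos is treated as also owning Kenji Santos's interest in Brightpath Realty LP, giving 15% + 46% = 61%.
By parent–child attribution (R1), Nadia Santos is treated as also owning Kenji Santos's interest in Bluewater Mining NL, giving 65% + 35% = 100%.
By parent–child attribution (R1), Nadia Santos is treated as owning Kenji Santos's 12% interest in Vantage Partners LP.
By parent–child attribution (R1), Nadia Santos is treated as owning Kenji Santos's 10% interest in Northgate Pharma AG.
Chain via Brightpath Realty LP (R2): 61% × 33% = 20.13% of Northgate Pharma AG.
Chain via Bluewater Mining NL (R2): 100% × 23% = 23% of Northgate Pharma AG.
Chain via Vantage Partners LP (R2): 12% × 14% = 1.68% of Northgate Pharma AG.
Direct interest in Northgate Pharma AG: 10%.
Aggregating (R3): 20.13% + 23% + 1.68% + 10% = 54.81%.

54.81%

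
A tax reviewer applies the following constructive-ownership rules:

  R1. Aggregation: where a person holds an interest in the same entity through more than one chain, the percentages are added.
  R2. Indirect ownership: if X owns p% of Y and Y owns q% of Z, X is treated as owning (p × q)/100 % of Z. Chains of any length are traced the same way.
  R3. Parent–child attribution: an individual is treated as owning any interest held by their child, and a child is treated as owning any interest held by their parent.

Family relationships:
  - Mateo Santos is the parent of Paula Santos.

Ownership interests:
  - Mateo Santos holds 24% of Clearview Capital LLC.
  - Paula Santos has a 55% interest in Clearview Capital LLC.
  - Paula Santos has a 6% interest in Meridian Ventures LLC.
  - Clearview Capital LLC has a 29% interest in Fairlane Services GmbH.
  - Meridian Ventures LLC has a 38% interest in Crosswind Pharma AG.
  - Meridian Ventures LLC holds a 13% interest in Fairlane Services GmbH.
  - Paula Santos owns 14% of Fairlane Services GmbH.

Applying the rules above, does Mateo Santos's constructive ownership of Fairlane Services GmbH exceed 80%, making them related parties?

No

By parent–child attribution (R3), Mateo Santos is treated as also owning Paula Santos's interest in Clearview Capital LLC, giving 24% + 55% = 79%.
By parent–child attribution (R3), Mateo Santos is treated as owning Paula Santos's 6% interest in Meridian Ventures LLC.
By parent–child attribution (R3), Mateo Santos is treated as owning Paula Santos's 14% interest in Fairlane Services GmbH.
Chain via Clearview Capital LLC (R2): 79% × 29% = 22.91% of Fairlane Services GmbH.
Chain via Meridian Ventures LLC (R2): 6% × 13% = 0.78% of Fairlane Services GmbH.
Direct interest in Fairlane Services GmbH: 14%.
Aggregating (R1): 22.91% + 0.78% + 14% = 37.69%.
37.69% does not exceed the 80% threshold, so Mateo is not a related party to Fairlane Services GmbH.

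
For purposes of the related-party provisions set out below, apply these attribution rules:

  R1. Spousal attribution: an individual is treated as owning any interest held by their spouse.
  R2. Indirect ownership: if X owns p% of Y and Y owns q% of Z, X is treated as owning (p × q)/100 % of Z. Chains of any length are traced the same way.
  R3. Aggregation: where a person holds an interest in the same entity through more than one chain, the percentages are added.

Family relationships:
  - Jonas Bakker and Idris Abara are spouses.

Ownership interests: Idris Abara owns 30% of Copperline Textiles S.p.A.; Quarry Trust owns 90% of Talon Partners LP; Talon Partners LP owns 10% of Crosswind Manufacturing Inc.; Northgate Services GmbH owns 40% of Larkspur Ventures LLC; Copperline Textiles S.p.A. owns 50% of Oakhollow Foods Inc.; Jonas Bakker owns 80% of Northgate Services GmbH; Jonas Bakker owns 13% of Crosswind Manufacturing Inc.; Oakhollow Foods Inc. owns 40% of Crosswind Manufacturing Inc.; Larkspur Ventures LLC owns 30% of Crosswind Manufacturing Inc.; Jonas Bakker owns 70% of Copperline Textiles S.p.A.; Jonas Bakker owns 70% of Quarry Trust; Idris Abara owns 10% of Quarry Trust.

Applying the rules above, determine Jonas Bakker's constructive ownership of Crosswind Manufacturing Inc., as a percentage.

49.8%

By spousal attribution (R1), Jonas Bakker is treated as also owning Idris Abara's interest in Quarry Trust, giving 70% + 10% = 80%.
By spousal attribution (R1), Jonas Bakker is treated as also owning Idris Abara's interest in Copperline Textiles S.p.A, giving 70% + 30% = 100%.
Chain via Quarry Trust → Talon Partners LP (R2): 80% × 90% × 10% = 7.2% of Crosswind Manufacturing Inc.
Chain via Copperline Textiles S.p.A. → Oakhollow Foods Inc. (R2): 100% × 50% × 40% = 20% of Crosswind Manufacturing Inc.
Chain via Northgate Services GmbH → Larkspur Ventures LLC (R2): 80% × 40% × 30% = 9.6% of Crosswind Manufacturing Inc.
Direct interest in Crosswind Manufacturing Inc: 13%.
Aggregating (R3): 7.2% + 20% + 9.6% + 13% = 49.8%.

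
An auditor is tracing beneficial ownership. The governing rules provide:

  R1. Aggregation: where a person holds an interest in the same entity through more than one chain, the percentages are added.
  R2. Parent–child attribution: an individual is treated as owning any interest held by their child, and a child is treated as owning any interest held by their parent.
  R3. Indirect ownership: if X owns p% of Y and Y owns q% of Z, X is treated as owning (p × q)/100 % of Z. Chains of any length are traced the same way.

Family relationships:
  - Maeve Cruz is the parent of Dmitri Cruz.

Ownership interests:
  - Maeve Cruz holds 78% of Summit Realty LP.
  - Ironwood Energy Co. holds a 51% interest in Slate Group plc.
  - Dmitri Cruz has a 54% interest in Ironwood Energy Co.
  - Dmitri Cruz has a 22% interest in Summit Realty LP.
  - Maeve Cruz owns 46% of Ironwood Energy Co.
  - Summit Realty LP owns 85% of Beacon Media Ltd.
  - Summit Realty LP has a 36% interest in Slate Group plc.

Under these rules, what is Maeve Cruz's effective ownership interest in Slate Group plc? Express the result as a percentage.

By parent–child attribution (R2), Maeve Cruz is treated as also owning Dmitri Cruz's interest in Summit Realty LP, giving 78% + 22% = 100%.
By parent–child attribution (R2), Maeve Cruz is treated as also owning Dmitri Cruz's interest in Ironwood Energy Co, giving 46% + 54% = 100%.
Chain via Summit Realty LP (R3): 100% × 36% = 36% of Slate Group plc.
Chain via Ironwood Energy Co. (R3): 100% × 51% = 51% of Slate Group plc.
Aggregating (R1): 36% + 51% = 87%.

87%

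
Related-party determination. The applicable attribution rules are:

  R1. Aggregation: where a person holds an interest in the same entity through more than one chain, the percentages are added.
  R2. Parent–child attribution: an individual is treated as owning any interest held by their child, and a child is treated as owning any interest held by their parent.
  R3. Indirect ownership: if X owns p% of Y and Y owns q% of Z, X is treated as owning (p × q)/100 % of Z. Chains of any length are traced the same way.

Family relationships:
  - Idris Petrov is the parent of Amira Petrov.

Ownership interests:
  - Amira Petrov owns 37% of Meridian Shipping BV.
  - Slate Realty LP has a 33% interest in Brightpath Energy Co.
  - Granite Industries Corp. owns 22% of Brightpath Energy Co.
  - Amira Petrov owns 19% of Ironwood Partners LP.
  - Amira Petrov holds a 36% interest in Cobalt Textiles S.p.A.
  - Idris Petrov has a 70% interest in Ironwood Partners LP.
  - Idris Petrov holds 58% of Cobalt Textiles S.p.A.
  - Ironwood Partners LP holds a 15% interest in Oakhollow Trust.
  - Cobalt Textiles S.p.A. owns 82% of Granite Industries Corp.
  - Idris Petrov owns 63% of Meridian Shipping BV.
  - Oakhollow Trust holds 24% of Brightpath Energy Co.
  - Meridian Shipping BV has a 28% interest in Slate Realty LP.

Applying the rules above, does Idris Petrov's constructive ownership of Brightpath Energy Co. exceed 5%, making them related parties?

By parent–child attribution (R2), Idris Petrov is treated as also owning Amira Petrov's interest in Ironwood Partners LP, giving 70% + 19% = 89%.
By parent–child attribution (R2), Idris Petrov is treated as also owning Amira Petrov's interest in Cobalt Textiles S.p.A, giving 58% + 36% = 94%.
By parent–child attribution (R2), Idris Petrov is treated as also owning Amira Petrov's interest in Meridian Shipping BV, giving 63% + 37% = 100%.
Chain via Ironwood Partners LP → Oakhollow Trust (R3): 89% × 15% × 24% = 3.204% of Brightpath Energy Co.
Chain via Cobalt Textiles S.p.A. → Granite Industries Corp. (R3): 94% × 82% × 22% = 16.9576% of Brightpath Energy Co.
Chain via Meridian Shipping BV → Slate Realty LP (R3): 100% × 28% × 33% = 9.24% of Brightpath Energy Co.
Aggregating (R1): 3.204% + 16.9576% + 9.24% = 29.4016%.
29.4016% exceeds the 5% threshold, so Idris is a related party to Brightpath Energy Co.

Yes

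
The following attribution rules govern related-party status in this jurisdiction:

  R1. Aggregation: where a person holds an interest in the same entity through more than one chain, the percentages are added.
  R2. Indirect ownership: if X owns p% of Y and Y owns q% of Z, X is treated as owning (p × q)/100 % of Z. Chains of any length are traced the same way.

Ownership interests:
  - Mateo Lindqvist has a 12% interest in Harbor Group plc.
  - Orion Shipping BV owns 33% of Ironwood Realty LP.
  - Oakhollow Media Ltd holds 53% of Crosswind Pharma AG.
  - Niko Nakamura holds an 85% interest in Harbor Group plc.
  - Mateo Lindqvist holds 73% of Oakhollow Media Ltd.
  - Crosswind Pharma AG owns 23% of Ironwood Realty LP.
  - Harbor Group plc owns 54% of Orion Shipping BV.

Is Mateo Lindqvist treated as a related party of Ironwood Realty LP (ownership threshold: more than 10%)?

Chain via Oakhollow Media Ltd → Crosswind Pharma AG (R2): 73% × 53% × 23% = 8.8987% of Ironwood Realty LP.
Chain via Harbor Group plc → Orion Shipping BV (R2): 12% × 54% × 33% = 2.1384% of Ironwood Realty LP.
Aggregating (R1): 8.8987% + 2.1384% = 11.0371%.
11.0371% exceeds the 10% threshold, so Mateo is a related party to Ironwood Realty LP.

Yes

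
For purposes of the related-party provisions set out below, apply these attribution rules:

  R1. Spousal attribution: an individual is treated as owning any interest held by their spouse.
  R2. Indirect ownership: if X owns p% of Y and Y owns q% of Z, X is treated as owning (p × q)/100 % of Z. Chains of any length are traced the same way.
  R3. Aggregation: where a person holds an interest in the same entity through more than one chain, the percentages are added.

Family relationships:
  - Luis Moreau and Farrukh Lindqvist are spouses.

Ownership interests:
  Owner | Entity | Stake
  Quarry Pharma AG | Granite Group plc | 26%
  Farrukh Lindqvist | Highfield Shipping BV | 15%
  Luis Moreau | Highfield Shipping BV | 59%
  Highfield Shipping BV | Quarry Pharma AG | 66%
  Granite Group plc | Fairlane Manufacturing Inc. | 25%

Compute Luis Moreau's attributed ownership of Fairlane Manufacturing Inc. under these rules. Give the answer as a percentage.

By spousal attribution (R1), Luis Moreau is treated as also owning Farrukh Lindqvist's interest in Highfield Shipping BV, giving 59% + 15% = 74%.
Chain via Highfield Shipping BV → Quarry Pharma AG → Granite Group plc (R2): 74% × 66% × 26% × 25% = 3.1746% of Fairlane Manufacturing Inc.

3.1746%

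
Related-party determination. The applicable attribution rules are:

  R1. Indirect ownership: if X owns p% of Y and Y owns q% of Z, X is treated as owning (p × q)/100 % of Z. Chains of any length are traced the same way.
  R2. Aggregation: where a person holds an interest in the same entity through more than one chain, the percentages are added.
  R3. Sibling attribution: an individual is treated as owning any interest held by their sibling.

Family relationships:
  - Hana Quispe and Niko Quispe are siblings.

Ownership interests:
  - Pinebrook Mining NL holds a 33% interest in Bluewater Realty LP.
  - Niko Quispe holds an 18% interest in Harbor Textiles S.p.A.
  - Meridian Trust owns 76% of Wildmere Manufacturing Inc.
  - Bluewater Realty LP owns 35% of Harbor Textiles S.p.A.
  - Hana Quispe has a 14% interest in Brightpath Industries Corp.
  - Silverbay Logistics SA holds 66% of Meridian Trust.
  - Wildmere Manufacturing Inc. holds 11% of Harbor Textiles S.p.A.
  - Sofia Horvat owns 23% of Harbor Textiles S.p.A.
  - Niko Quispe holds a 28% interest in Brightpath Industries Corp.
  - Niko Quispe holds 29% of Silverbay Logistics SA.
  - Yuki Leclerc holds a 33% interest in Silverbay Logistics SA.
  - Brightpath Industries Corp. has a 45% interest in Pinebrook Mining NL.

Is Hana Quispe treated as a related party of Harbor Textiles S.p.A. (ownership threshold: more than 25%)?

By sibling attribution (R3), Hana Quispe is treated as also owning Niko Quispe's interest in Brightpath Industries Corp, giving 14% + 28% = 42%.
By sibling attribution (R3), Hana Quispe is treated as owning Niko Quispe's 29% interest in Silverbay Logistics SA.
By sibling attribution (R3), Hana Quispe is treated as owning Niko Quispe's 18% interest in Harbor Textiles S.p.A.
Chain via Brightpath Industries Corp. → Pinebrook Mining NL → Bluewater Realty LP (R1): 42% × 45% × 33% × 35% = 2.18295% of Harbor Textiles S.p.A.
Chain via Silverbay Logistics SA → Meridian Trust → Wildmere Manufacturing Inc. (R1): 29% × 66% × 76% × 11% = 1.600104% of Harbor Textiles S.p.A.
Direct interest in Harbor Textiles S.p.A: 18%.
Aggregating (R2): 2.18295% + 1.600104% + 18% = 21.783054%.
21.783054% does not exceed the 25% threshold, so Hana is not a related party to Harbor Textiles S.p.A.

No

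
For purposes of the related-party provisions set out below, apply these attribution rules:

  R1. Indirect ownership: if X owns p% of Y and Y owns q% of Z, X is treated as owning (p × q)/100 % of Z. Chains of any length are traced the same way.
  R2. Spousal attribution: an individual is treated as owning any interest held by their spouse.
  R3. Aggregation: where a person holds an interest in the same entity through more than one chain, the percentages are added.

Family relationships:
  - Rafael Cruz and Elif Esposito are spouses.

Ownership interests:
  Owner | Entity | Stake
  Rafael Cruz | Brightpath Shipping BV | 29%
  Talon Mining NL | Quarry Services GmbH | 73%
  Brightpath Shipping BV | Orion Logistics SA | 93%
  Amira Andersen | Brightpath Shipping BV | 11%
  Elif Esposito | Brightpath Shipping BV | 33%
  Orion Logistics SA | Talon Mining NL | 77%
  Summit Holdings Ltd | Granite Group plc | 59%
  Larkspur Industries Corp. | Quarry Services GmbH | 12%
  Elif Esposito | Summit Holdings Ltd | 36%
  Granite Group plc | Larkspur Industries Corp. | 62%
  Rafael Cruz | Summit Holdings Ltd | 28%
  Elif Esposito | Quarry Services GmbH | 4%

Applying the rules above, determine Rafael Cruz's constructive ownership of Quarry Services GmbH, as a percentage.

39.22003%

By spousal attribution (R2), Rafael Cruz is treated as also owning Elif Esposito's interest in Brightpath Shipping BV, giving 29% + 33% = 62%.
By spousal attribution (R2), Rafael Cruz is treated as also owning Elif Esposito's interest in Summit Holdings Ltd, giving 28% + 36% = 64%.
By spousal attribution (R2), Rafael Cruz is treated as owning Elif Esposito's 4% interest in Quarry Services GmbH.
Chain via Brightpath Shipping BV → Orion Logistics SA → Talon Mining NL (R1): 62% × 93% × 77% × 73% = 32.410686% of Quarry Services GmbH.
Chain via Summit Holdings Ltd → Granite Group plc → Larkspur Industries Corp. (R1): 64% × 59% × 62% × 12% = 2.809344% of Quarry Services GmbH.
Direct interest in Quarry Services GmbH: 4%.
Aggregating (R3): 32.410686% + 2.809344% + 4% = 39.22003%.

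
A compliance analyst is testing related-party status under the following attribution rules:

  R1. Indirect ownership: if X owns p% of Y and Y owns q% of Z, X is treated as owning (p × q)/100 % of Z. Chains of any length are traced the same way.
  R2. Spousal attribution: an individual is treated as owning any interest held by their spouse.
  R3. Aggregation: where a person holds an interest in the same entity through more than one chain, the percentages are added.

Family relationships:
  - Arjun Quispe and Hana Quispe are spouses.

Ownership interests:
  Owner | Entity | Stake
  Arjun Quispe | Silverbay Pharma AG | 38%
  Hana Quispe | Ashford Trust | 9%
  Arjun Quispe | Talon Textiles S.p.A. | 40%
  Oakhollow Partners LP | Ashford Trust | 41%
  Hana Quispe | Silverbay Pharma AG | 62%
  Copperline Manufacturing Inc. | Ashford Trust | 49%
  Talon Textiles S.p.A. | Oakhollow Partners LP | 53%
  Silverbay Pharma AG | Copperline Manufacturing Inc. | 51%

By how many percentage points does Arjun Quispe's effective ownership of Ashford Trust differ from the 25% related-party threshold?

By spousal attribution (R2), Arjun Quispe is treated as also owning Hana Quispe's interest in Silverbay Pharma AG, giving 38% + 62% = 100%.
By spousal attribution (R2), Arjun Quispe is treated as owning Hana Quispe's 9% interest in Ashford Trust.
Chain via Silverbay Pharma AG → Copperline Manufacturing Inc. (R1): 100% × 51% × 49% = 24.99% of Ashford Trust.
Chain via Talon Textiles S.p.A. → Oakhollow Partners LP (R1): 40% × 53% × 41% = 8.692% of Ashford Trust.
Direct interest in Ashford Trust: 9%.
Aggregating (R3): 24.99% + 8.692% + 9% = 42.682%.
42.682% exceeds the 25% threshold by 17.682 percentage points.

17.682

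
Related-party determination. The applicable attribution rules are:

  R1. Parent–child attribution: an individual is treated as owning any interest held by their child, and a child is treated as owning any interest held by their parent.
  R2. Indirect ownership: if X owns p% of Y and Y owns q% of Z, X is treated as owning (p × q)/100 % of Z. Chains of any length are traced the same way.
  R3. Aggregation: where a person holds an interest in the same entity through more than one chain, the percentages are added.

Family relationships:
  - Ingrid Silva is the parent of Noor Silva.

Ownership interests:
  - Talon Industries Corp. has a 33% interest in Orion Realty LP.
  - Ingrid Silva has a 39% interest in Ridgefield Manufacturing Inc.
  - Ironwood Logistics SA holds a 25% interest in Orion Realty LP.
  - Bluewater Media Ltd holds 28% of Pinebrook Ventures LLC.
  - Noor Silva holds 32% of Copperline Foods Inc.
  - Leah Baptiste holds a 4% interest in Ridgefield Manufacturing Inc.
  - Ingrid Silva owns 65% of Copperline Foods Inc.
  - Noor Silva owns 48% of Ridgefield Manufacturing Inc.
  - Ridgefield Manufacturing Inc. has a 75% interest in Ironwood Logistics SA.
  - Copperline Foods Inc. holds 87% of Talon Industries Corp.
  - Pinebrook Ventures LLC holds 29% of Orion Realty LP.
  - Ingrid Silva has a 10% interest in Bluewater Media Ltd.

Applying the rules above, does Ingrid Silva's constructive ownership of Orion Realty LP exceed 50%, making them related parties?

By parent–child attribution (R1), Ingrid Silva is treated as also owning Noor Silva's interest in Ridgefield Manufacturing Inc, giving 39% + 48% = 87%.
By parent–child attribution (R1), Ingrid Silva is treated as also owning Noor Silva's interest in Copperline Foods Inc, giving 65% + 32% = 97%.
Chain via Bluewater Media Ltd → Pinebrook Ventures LLC (R2): 10% × 28% × 29% = 0.812% of Orion Realty LP.
Chain via Ridgefield Manufacturing Inc. → Ironwood Logistics SA (R2): 87% × 75% × 25% = 16.3125% of Orion Realty LP.
Chain via Copperline Foods Inc. → Talon Industries Corp. (R2): 97% × 87% × 33% = 27.8487% of Orion Realty LP.
Aggregating (R3): 0.812% + 16.3125% + 27.8487% = 44.9732%.
44.9732% does not exceed the 50% threshold, so Ingrid is not a related party to Orion Realty LP.

No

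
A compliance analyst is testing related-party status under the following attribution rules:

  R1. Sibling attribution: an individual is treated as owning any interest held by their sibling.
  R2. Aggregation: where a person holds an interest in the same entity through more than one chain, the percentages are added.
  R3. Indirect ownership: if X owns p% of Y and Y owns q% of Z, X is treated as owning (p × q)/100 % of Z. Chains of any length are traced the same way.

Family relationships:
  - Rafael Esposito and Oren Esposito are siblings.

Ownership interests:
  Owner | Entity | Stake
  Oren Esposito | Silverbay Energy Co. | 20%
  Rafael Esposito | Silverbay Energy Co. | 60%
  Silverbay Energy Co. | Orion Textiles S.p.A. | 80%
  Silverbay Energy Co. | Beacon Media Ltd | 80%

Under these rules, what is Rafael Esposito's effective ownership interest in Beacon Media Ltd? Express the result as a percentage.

64%

By sibling attribution (R1), Rafael Esposito is treated as also owning Oren Esposito's interest in Silverbay Energy Co, giving 60% + 20% = 80%.
Chain via Silverbay Energy Co. (R3): 80% × 80% = 64% of Beacon Media Ltd.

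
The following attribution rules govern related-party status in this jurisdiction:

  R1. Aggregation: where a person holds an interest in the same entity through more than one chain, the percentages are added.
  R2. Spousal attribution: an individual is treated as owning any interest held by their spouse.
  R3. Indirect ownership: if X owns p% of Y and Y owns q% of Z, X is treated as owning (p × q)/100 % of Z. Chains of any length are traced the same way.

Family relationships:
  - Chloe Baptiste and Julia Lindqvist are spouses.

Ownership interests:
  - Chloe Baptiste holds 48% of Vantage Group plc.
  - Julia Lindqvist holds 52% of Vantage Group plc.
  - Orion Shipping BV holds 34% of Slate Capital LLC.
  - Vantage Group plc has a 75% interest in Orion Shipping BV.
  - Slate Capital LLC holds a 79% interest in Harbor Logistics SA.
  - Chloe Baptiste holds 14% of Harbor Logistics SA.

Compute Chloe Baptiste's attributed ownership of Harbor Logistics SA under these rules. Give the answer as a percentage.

By spousal attribution (R2), Chloe Baptiste is treated as also owning Julia Lindqvist's interest in Vantage Group plc, giving 48% + 52% = 100%.
Chain via Vantage Group plc → Orion Shipping BV → Slate Capital LLC (R3): 100% × 75% × 34% × 79% = 20.145% of Harbor Logistics SA.
Direct interest in Harbor Logistics SA: 14%.
Aggregating (R1): 20.145% + 14% = 34.145%.

34.145%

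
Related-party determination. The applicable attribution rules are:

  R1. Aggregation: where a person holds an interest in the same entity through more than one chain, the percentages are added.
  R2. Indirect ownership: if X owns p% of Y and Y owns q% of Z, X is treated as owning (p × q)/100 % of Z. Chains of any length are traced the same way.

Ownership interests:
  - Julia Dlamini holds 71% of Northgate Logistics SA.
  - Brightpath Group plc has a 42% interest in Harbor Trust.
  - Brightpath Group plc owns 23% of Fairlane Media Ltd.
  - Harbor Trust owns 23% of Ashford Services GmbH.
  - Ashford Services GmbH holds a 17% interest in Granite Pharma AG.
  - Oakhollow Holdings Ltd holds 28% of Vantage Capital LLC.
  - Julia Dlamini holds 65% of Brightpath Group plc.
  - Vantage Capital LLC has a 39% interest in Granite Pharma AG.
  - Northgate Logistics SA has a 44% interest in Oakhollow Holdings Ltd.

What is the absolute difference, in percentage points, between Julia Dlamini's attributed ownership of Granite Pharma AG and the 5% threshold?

Chain via Northgate Logistics SA → Oakhollow Holdings Ltd → Vantage Capital LLC (R2): 71% × 44% × 28% × 39% = 3.411408% of Granite Pharma AG.
Chain via Brightpath Group plc → Harbor Trust → Ashford Services GmbH (R2): 65% × 42% × 23% × 17% = 1.06743% of Granite Pharma AG.
Aggregating (R1): 3.411408% + 1.06743% = 4.478838%.
4.478838% falls short of the 5% threshold by 0.521162 percentage points.

0.521162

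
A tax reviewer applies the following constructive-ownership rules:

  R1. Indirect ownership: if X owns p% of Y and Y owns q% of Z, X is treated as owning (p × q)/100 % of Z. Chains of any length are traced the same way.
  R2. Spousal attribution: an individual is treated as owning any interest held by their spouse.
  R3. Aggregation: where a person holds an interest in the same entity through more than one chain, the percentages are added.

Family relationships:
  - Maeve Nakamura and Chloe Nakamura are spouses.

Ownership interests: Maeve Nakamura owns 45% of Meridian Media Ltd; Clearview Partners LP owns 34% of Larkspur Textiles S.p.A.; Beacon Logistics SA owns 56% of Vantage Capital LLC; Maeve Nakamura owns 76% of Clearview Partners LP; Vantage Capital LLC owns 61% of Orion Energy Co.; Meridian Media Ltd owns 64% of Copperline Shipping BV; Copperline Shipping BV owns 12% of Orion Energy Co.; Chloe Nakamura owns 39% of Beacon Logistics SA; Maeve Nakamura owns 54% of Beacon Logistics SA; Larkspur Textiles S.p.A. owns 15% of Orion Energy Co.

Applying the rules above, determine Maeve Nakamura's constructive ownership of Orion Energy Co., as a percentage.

39.1008%

By spousal attribution (R2), Maeve Nakamura is treated as also owning Chloe Nakamura's interest in Beacon Logistics SA, giving 54% + 39% = 93%.
Chain via Beacon Logistics SA → Vantage Capital LLC (R1): 93% × 56% × 61% = 31.7688% of Orion Energy Co.
Chain via Meridian Media Ltd → Copperline Shipping BV (R1): 45% × 64% × 12% = 3.456% of Orion Energy Co.
Chain via Clearview Partners LP → Larkspur Textiles S.p.A. (R1): 76% × 34% × 15% = 3.876% of Orion Energy Co.
Aggregating (R3): 31.7688% + 3.456% + 3.876% = 39.1008%.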